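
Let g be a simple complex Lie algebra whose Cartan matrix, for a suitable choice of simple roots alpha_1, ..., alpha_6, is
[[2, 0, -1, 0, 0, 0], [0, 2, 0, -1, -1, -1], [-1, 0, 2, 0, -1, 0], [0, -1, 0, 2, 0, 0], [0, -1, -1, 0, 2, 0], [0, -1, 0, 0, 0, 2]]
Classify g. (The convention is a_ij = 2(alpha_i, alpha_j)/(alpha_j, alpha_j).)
The matrix has rank 6 with 2's on the diagonal. Reading the off-diagonal entries as Dynkin edges (a single edge where a_ij = a_ji = -1; a double or triple edge where a_ij * a_ji = 2 or 3), the diagram is a chain of 4 nodes with a fork of two nodes at one end (D_6). One simple-root ordering that puts it in standard form is (alpha_1, alpha_3, alpha_5, alpha_2, alpha_6, alpha_4). So the algebra is type D_6, i.e. so(12).

D6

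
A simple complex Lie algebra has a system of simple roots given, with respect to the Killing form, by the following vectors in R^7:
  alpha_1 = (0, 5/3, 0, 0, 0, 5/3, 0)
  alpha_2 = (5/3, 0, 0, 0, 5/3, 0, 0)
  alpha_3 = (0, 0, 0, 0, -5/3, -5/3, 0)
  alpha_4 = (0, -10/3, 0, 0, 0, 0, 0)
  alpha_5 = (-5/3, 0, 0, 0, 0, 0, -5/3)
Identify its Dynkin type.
Compute the Cartan integers a_ij = 2(alpha_i, alpha_j)/(alpha_j, alpha_j); the resulting 5x5 Cartan matrix is
[[2, 0, -1, -1, 0], [0, 2, -1, 0, -1], [-1, -1, 2, 0, 0], [-2, 0, 0, 2, 0], [0, -1, 0, 0, 2]].
The roots have two lengths (squared-length ratio 2:1); the short ones are alpha_{1,2,3,5}. The associated Dynkin diagram is a chain of 5 nodes with a double edge at one end; the terminal node there is the unique long simple root (C_5), so the type is C_5 (the algebra sp(10)).

C_5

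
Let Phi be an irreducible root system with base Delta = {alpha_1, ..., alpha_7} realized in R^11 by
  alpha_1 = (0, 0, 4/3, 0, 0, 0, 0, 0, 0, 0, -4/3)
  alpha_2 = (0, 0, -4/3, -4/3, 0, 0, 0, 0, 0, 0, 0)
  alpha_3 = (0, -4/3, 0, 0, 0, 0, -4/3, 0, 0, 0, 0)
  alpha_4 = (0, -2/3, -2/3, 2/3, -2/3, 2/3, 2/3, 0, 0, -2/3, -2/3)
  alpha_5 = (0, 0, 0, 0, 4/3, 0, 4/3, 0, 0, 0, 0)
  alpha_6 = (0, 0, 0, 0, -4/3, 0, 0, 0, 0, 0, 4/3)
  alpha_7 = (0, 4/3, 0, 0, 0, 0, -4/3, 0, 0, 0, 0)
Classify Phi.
E7

Compute the Cartan integers a_ij = 2(alpha_i, alpha_j)/(alpha_j, alpha_j); the resulting 7x7 Cartan matrix is
[[2, -1, 0, 0, 0, -1, 0], [-1, 2, 0, 0, 0, 0, 0], [0, 0, 2, 0, -1, 0, 0], [0, 0, 0, 2, 0, 0, -1], [0, 0, -1, 0, 2, -1, -1], [-1, 0, 0, 0, -1, 2, 0], [0, 0, 0, -1, -1, 0, 2]].
All simple roots have the same length, so the diagram is simply laced. The associated Dynkin diagram is a chain of 6 nodes with one extra node attached to the third node from one end (E_7), so the type is E_7.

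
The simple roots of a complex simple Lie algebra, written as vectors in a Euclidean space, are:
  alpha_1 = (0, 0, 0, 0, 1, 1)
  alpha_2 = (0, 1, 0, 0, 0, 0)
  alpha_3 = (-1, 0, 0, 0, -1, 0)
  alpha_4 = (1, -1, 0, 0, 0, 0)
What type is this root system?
type B_4

Compute the Cartan integers a_ij = 2(alpha_i, alpha_j)/(alpha_j, alpha_j); the resulting 4x4 Cartan matrix is
[[2, 0, -1, 0], [0, 2, 0, -1], [-1, 0, 2, -1], [0, -2, -1, 2]].
The roots have two lengths (squared-length ratio 2:1); the short ones are alpha_{2}. The associated Dynkin diagram is a chain of 4 nodes with a double edge at one end; the terminal node there is the unique short simple root (B_4), so the type is B_4 (the algebra so(9)).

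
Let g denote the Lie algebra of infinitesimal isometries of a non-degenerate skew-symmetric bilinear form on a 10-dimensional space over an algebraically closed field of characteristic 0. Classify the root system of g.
This is sp(10), which has dimension 10(10+1)/2 = 55 and rank 10/2 = 5. In the classification of classical Lie algebras, the symplectic algebra sp(2n) has type C_n; here n = 5, so the Dynkin diagram is a chain of 5 nodes with a double edge at one end; the terminal node there is the unique long simple root (C_5). Hence the type is C_5.

C_5 (sp(10))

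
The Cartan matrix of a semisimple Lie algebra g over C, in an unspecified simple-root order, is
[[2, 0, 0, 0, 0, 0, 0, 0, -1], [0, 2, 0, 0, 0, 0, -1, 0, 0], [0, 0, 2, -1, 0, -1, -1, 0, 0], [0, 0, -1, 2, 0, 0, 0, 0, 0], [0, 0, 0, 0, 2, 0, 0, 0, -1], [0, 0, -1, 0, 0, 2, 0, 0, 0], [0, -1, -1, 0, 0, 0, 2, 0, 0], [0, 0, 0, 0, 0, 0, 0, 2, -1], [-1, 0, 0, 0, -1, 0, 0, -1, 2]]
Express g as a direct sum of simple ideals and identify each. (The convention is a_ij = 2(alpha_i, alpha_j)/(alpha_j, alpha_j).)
The diagram associated to this matrix has two connected components: the simple roots {alpha_1, alpha_5, alpha_8, alpha_9} form a chain of 2 nodes with a fork of two nodes at one end (D_4), and {alpha_2, alpha_3, alpha_4, alpha_6, alpha_7} form a chain of 3 nodes with a fork of two nodes at one end (D_5). A semisimple Lie algebra decomposes uniquely as the direct sum of simple ideals, one per connected component of its Dynkin diagram, so g ≅ D_4 ⊕ D_5 (dimension 28 + 45 = 73).

type D_4 + type D_5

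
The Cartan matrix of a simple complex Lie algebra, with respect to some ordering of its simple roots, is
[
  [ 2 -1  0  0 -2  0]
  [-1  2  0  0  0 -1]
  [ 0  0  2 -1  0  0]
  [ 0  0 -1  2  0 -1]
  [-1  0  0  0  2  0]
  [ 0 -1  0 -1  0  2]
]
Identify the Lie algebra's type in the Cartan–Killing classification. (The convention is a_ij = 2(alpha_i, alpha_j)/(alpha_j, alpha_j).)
The matrix has rank 6 with 2's on the diagonal. Reading the off-diagonal entries as Dynkin edges (a single edge where a_ij = a_ji = -1; a double or triple edge where a_ij * a_ji = 2 or 3), the diagram is a chain of 6 nodes with a double edge at one end; the terminal node there is the unique short simple root (B_6). One simple-root ordering that puts it in standard form is (alpha_3, alpha_4, alpha_6, alpha_2, alpha_1, alpha_5). So the algebra is type B_6, i.e. so(13).

type B_6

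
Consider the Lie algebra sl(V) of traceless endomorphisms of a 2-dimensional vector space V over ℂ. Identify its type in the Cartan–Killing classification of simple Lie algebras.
type A_1

This is sl(2), which has dimension 2^2 - 1 = 3 and rank 2 - 1 = 1 (a Cartan subalgebra is the diagonal traceless matrices). In the classification of classical Lie algebras, the special linear algebra sl(n+1) has type A_n; here n = 1, so the Dynkin diagram is a chain of 1 nodes with single edges (A_1). Hence the type is A_1.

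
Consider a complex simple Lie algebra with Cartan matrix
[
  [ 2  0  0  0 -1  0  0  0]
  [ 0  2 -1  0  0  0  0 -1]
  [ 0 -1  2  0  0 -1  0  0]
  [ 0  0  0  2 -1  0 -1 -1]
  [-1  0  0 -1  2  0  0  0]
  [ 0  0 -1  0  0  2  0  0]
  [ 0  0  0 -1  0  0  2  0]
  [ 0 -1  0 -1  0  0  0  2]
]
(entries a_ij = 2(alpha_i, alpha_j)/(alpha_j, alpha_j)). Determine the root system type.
E8

The matrix has rank 8 with 2's on the diagonal. Reading the off-diagonal entries as Dynkin edges (a single edge where a_ij = a_ji = -1; a double or triple edge where a_ij * a_ji = 2 or 3), the diagram is a chain of 7 nodes with one extra node attached to the third node from one end (E_8). One simple-root ordering that puts it in standard form is (alpha_1, alpha_7, alpha_5, alpha_4, alpha_8, alpha_2, alpha_3, alpha_6). So the algebra is type E_8.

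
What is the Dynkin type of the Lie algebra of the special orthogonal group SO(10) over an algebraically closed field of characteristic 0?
D5

This is so(10) with 10 even, which has dimension 10(10-1)/2 = 45 and rank 10/2 = 5. In the classification of classical Lie algebras, the orthogonal algebra so(2n) in an even number of variables has type D_n; here n = 5, so the Dynkin diagram is a chain of 3 nodes with a fork of two nodes at one end (D_5). Hence the type is D_5.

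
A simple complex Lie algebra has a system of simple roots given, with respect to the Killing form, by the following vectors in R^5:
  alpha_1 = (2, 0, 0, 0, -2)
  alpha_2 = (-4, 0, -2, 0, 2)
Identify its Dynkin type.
Compute the Cartan integers a_ij = 2(alpha_i, alpha_j)/(alpha_j, alpha_j); the resulting 2x2 Cartan matrix is
[[2, -1], [-3, 2]].
The roots have two lengths (squared-length ratio 3:1); the short ones are alpha_{1}. The associated Dynkin diagram is two nodes joined by a triple edge (G_2), so the type is G_2.

G2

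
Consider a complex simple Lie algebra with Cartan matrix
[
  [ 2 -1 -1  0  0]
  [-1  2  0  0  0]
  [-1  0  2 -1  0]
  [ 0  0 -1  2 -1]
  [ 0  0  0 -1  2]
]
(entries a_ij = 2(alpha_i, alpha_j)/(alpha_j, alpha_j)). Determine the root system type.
A_5

The matrix has rank 5 with 2's on the diagonal. Reading the off-diagonal entries as Dynkin edges (a single edge where a_ij = a_ji = -1; a double or triple edge where a_ij * a_ji = 2 or 3), the diagram is a chain of 5 nodes with single edges (A_5). One simple-root ordering that puts it in standard form is (alpha_5, alpha_4, alpha_3, alpha_1, alpha_2). So the algebra is type A_5, i.e. sl(6).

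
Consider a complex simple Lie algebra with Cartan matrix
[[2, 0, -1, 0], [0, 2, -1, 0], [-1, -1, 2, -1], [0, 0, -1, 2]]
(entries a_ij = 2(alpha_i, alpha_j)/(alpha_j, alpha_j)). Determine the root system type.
The matrix has rank 4 with 2's on the diagonal. Reading the off-diagonal entries as Dynkin edges (a single edge where a_ij = a_ji = -1; a double or triple edge where a_ij * a_ji = 2 or 3), the diagram is a chain of 2 nodes with a fork of two nodes at one end (D_4). One simple-root ordering that puts it in standard form is (alpha_1, alpha_3, alpha_2, alpha_4). So the algebra is type D_4, i.e. so(8).

D4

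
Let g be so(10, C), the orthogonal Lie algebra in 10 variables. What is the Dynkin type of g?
D5

This is so(10) with 10 even, which has dimension 10(10-1)/2 = 45 and rank 10/2 = 5. In the classification of classical Lie algebras, the orthogonal algebra so(2n) in an even number of variables has type D_n; here n = 5, so the Dynkin diagram is a chain of 3 nodes with a fork of two nodes at one end (D_5). Hence the type is D_5.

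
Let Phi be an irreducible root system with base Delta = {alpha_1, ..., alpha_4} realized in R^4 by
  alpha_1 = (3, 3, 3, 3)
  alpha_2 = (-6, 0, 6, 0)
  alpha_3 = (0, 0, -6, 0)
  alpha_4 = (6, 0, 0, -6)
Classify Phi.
Compute the Cartan integers a_ij = 2(alpha_i, alpha_j)/(alpha_j, alpha_j); the resulting 4x4 Cartan matrix is
[[2, 0, -1, 0], [0, 2, -2, -1], [-1, -1, 2, 0], [0, -1, 0, 2]].
The roots have two lengths (squared-length ratio 2:1); the short ones are alpha_{1,3}. The associated Dynkin diagram is a chain of 4 nodes with a double edge between the middle two (F_4), so the type is F_4.

type F_4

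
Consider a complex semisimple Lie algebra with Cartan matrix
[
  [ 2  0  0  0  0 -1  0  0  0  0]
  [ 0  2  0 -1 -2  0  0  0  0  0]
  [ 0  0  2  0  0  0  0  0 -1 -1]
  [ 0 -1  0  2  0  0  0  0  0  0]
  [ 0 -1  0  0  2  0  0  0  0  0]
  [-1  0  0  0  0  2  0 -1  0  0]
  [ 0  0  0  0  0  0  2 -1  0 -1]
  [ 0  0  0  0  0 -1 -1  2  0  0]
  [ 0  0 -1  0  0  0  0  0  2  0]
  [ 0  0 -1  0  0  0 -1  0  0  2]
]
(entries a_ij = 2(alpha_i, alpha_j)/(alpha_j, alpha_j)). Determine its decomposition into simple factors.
The diagram associated to this matrix has two connected components: the simple roots {alpha_1, alpha_3, alpha_6, alpha_7, alpha_8, alpha_9, alpha_10} form a chain of 7 nodes with single edges (A_7), and {alpha_2, alpha_4, alpha_5} form a chain of 3 nodes with a double edge at one end; the terminal node there is the unique short simple root (B_3). A semisimple Lie algebra decomposes uniquely as the direct sum of simple ideals, one per connected component of its Dynkin diagram, so g ≅ A_7 ⊕ B_3 (dimension 63 + 21 = 84).

A7 + B3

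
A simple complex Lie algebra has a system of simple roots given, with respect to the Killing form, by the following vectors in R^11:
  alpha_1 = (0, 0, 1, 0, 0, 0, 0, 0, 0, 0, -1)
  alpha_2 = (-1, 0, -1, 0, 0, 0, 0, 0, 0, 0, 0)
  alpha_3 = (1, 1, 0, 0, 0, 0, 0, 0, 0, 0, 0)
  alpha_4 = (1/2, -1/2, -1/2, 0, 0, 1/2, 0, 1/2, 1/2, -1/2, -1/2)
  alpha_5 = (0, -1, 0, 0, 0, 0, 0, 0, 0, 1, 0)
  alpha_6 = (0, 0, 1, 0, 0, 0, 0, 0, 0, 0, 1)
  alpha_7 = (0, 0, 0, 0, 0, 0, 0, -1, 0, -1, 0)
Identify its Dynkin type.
Compute the Cartan integers a_ij = 2(alpha_i, alpha_j)/(alpha_j, alpha_j); the resulting 7x7 Cartan matrix is
[[2, -1, 0, 0, 0, 0, 0], [-1, 2, -1, 0, 0, -1, 0], [0, -1, 2, 0, -1, 0, 0], [0, 0, 0, 2, 0, -1, 0], [0, 0, -1, 0, 2, 0, -1], [0, -1, 0, -1, 0, 2, 0], [0, 0, 0, 0, -1, 0, 2]].
All simple roots have the same length, so the diagram is simply laced. The associated Dynkin diagram is a chain of 6 nodes with one extra node attached to the third node from one end (E_7), so the type is E_7.

type E_7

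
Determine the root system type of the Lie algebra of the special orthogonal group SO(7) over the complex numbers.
B_3 (so(7))

This is so(7) with 7 odd, which has dimension 7(7-1)/2 = 21 and rank (7-1)/2 = 3. In the classification of classical Lie algebras, the orthogonal algebra so(2n+1) in an odd number of variables has type B_n; here n = 3, so the Dynkin diagram is a chain of 3 nodes with a double edge at one end; the terminal node there is the unique short simple root (B_3). Hence the type is B_3.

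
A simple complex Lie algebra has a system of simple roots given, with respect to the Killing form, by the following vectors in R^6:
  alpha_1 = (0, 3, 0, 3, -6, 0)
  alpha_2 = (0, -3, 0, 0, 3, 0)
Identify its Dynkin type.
type G_2

Compute the Cartan integers a_ij = 2(alpha_i, alpha_j)/(alpha_j, alpha_j); the resulting 2x2 Cartan matrix is
[[2, -3], [-1, 2]].
The roots have two lengths (squared-length ratio 3:1); the short ones are alpha_{2}. The associated Dynkin diagram is two nodes joined by a triple edge (G_2), so the type is G_2.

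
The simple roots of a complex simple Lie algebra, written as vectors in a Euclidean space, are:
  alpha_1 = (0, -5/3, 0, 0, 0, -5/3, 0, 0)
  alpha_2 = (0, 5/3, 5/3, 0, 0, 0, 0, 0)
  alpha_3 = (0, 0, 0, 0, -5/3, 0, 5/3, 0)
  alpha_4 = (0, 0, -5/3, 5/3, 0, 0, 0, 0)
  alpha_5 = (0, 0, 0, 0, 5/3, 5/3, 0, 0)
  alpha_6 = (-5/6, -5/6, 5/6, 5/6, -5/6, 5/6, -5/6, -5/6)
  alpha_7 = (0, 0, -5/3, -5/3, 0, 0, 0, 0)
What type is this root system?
E_7

Compute the Cartan integers a_ij = 2(alpha_i, alpha_j)/(alpha_j, alpha_j); the resulting 7x7 Cartan matrix is
[[2, -1, 0, 0, -1, 0, 0], [-1, 2, 0, -1, 0, 0, -1], [0, 0, 2, 0, -1, 0, 0], [0, -1, 0, 2, 0, 0, 0], [-1, 0, -1, 0, 2, 0, 0], [0, 0, 0, 0, 0, 2, -1], [0, -1, 0, 0, 0, -1, 2]].
All simple roots have the same length, so the diagram is simply laced. The associated Dynkin diagram is a chain of 6 nodes with one extra node attached to the third node from one end (E_7), so the type is E_7.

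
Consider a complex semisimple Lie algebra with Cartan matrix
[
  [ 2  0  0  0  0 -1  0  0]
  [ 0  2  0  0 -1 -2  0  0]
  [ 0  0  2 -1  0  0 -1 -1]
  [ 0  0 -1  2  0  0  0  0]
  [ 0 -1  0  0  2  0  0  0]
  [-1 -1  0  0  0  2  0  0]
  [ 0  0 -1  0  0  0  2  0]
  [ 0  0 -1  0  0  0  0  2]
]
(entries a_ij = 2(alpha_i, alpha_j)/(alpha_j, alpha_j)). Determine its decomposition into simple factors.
The diagram associated to this matrix has two connected components: the simple roots {alpha_3, alpha_4, alpha_7, alpha_8} form a chain of 2 nodes with a fork of two nodes at one end (D_4), and {alpha_1, alpha_2, alpha_5, alpha_6} form a chain of 4 nodes with a double edge between the middle two (F_4). A semisimple Lie algebra decomposes uniquely as the direct sum of simple ideals, one per connected component of its Dynkin diagram, so g ≅ D_4 ⊕ F_4 (dimension 28 + 52 = 80).

type D_4 ⊕ type F_4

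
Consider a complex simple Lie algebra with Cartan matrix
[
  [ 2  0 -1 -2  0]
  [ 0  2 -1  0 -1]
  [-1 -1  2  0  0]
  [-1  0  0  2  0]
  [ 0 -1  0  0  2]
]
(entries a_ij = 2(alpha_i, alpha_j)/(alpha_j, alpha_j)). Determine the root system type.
B5

The matrix has rank 5 with 2's on the diagonal. Reading the off-diagonal entries as Dynkin edges (a single edge where a_ij = a_ji = -1; a double or triple edge where a_ij * a_ji = 2 or 3), the diagram is a chain of 5 nodes with a double edge at one end; the terminal node there is the unique short simple root (B_5). One simple-root ordering that puts it in standard form is (alpha_5, alpha_2, alpha_3, alpha_1, alpha_4). So the algebra is type B_5, i.e. so(11).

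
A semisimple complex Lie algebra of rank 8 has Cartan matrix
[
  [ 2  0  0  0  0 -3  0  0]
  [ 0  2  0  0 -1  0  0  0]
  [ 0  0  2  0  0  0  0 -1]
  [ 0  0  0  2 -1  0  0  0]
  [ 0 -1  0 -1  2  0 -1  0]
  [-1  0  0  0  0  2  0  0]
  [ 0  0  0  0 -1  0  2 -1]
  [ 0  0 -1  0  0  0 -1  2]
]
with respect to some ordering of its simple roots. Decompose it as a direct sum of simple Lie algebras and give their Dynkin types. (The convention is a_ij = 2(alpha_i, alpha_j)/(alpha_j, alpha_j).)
The diagram associated to this matrix has two connected components: the simple roots {alpha_2, alpha_3, alpha_4, alpha_5, alpha_7, alpha_8} form a chain of 4 nodes with a fork of two nodes at one end (D_6), and {alpha_1, alpha_6} form two nodes joined by a triple edge (G_2). A semisimple Lie algebra decomposes uniquely as the direct sum of simple ideals, one per connected component of its Dynkin diagram, so g ≅ D_6 ⊕ G_2 (dimension 66 + 14 = 80).

D_6 ⊕ G_2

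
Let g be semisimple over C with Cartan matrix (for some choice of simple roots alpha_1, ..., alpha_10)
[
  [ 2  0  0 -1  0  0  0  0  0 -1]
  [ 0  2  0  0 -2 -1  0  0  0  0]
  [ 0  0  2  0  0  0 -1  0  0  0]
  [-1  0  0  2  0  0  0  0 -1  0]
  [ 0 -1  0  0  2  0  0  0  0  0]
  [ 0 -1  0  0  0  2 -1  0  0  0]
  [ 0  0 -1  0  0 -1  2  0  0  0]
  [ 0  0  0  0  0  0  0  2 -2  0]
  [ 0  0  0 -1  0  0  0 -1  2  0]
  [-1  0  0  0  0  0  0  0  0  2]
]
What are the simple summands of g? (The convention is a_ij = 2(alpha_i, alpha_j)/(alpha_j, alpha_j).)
The diagram associated to this matrix has two connected components: the simple roots {alpha_2, alpha_3, alpha_5, alpha_6, alpha_7} form a chain of 5 nodes with a double edge at one end; the terminal node there is the unique short simple root (B_5), and {alpha_1, alpha_4, alpha_8, alpha_9, alpha_10} form a chain of 5 nodes with a double edge at one end; the terminal node there is the unique long simple root (C_5). A semisimple Lie algebra decomposes uniquely as the direct sum of simple ideals, one per connected component of its Dynkin diagram, so g ≅ B_5 ⊕ C_5 (dimension 55 + 55 = 110).

B5 + C5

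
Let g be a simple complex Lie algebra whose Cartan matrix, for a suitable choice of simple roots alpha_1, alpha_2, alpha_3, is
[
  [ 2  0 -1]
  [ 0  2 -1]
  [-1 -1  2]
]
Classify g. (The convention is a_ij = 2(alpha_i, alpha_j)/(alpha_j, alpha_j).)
A_3 (sl(4))

The matrix has rank 3 with 2's on the diagonal. Reading the off-diagonal entries as Dynkin edges (a single edge where a_ij = a_ji = -1; a double or triple edge where a_ij * a_ji = 2 or 3), the diagram is a chain of 3 nodes with single edges (A_3). One simple-root ordering that puts it in standard form is (alpha_1, alpha_3, alpha_2). So the algebra is type A_3, i.e. sl(4).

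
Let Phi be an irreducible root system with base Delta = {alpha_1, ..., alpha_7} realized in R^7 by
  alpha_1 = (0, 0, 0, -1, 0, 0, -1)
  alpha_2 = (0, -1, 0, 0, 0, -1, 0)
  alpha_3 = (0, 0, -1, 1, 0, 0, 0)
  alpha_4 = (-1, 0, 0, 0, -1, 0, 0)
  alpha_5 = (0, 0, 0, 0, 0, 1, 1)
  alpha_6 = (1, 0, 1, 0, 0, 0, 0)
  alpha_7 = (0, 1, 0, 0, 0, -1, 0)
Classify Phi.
D7

Compute the Cartan integers a_ij = 2(alpha_i, alpha_j)/(alpha_j, alpha_j); the resulting 7x7 Cartan matrix is
[[2, 0, -1, 0, -1, 0, 0], [0, 2, 0, 0, -1, 0, 0], [-1, 0, 2, 0, 0, -1, 0], [0, 0, 0, 2, 0, -1, 0], [-1, -1, 0, 0, 2, 0, -1], [0, 0, -1, -1, 0, 2, 0], [0, 0, 0, 0, -1, 0, 2]].
All simple roots have the same length, so the diagram is simply laced. The associated Dynkin diagram is a chain of 5 nodes with a fork of two nodes at one end (D_7), so the type is D_7 (the algebra so(14)).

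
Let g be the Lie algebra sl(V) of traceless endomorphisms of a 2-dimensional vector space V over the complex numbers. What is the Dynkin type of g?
This is sl(2), which has dimension 2^2 - 1 = 3 and rank 2 - 1 = 1 (a Cartan subalgebra is the diagonal traceless matrices). In the classification of classical Lie algebras, the special linear algebra sl(n+1) has type A_n; here n = 1, so the Dynkin diagram is a chain of 1 nodes with single edges (A_1). Hence the type is A_1.

type A_1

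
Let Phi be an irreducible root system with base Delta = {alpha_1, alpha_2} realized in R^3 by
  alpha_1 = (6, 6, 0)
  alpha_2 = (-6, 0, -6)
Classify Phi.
A_2

Compute the Cartan integers a_ij = 2(alpha_i, alpha_j)/(alpha_j, alpha_j); the resulting 2x2 Cartan matrix is
[[2, -1], [-1, 2]].
All simple roots have the same length, so the diagram is simply laced. The associated Dynkin diagram is a chain of 2 nodes with single edges (A_2), so the type is A_2 (the algebra sl(3)).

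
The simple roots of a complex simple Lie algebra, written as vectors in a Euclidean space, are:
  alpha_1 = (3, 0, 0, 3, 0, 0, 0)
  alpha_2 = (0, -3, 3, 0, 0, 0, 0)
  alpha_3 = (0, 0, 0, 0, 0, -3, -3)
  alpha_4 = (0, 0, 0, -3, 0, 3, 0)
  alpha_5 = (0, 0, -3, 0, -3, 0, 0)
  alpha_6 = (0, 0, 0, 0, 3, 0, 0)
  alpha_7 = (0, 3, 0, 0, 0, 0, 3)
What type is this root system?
Compute the Cartan integers a_ij = 2(alpha_i, alpha_j)/(alpha_j, alpha_j); the resulting 7x7 Cartan matrix is
[[2, 0, 0, -1, 0, 0, 0], [0, 2, 0, 0, -1, 0, -1], [0, 0, 2, -1, 0, 0, -1], [-1, 0, -1, 2, 0, 0, 0], [0, -1, 0, 0, 2, -2, 0], [0, 0, 0, 0, -1, 2, 0], [0, -1, -1, 0, 0, 0, 2]].
The roots have two lengths (squared-length ratio 2:1); the short ones are alpha_{6}. The associated Dynkin diagram is a chain of 7 nodes with a double edge at one end; the terminal node there is the unique short simple root (B_7), so the type is B_7 (the algebra so(15)).

B_7 (so(15))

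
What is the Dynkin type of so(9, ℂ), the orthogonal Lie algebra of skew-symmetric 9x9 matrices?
This is so(9) with 9 odd, which has dimension 9(9-1)/2 = 36 and rank (9-1)/2 = 4. In the classification of classical Lie algebras, the orthogonal algebra so(2n+1) in an odd number of variables has type B_n; here n = 4, so the Dynkin diagram is a chain of 4 nodes with a double edge at one end; the terminal node there is the unique short simple root (B_4). Hence the type is B_4.

type B_4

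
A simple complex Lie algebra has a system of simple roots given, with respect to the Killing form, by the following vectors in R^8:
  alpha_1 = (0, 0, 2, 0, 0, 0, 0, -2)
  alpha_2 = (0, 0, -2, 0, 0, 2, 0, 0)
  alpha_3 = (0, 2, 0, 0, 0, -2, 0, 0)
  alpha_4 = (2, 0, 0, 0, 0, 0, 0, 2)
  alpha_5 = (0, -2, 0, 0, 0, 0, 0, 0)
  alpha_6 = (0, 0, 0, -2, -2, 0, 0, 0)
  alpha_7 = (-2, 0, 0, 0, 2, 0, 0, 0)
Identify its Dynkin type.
Compute the Cartan integers a_ij = 2(alpha_i, alpha_j)/(alpha_j, alpha_j); the resulting 7x7 Cartan matrix is
[[2, -1, 0, -1, 0, 0, 0], [-1, 2, -1, 0, 0, 0, 0], [0, -1, 2, 0, -2, 0, 0], [-1, 0, 0, 2, 0, 0, -1], [0, 0, -1, 0, 2, 0, 0], [0, 0, 0, 0, 0, 2, -1], [0, 0, 0, -1, 0, -1, 2]].
The roots have two lengths (squared-length ratio 2:1); the short ones are alpha_{5}. The associated Dynkin diagram is a chain of 7 nodes with a double edge at one end; the terminal node there is the unique short simple root (B_7), so the type is B_7 (the algebra so(15)).

type B_7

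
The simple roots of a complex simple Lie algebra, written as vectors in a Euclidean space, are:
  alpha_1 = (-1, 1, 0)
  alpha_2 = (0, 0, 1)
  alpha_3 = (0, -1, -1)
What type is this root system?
B_3 (so(7))

Compute the Cartan integers a_ij = 2(alpha_i, alpha_j)/(alpha_j, alpha_j); the resulting 3x3 Cartan matrix is
[[2, 0, -1], [0, 2, -1], [-1, -2, 2]].
The roots have two lengths (squared-length ratio 2:1); the short ones are alpha_{2}. The associated Dynkin diagram is a chain of 3 nodes with a double edge at one end; the terminal node there is the unique short simple root (B_3), so the type is B_3 (the algebra so(7)).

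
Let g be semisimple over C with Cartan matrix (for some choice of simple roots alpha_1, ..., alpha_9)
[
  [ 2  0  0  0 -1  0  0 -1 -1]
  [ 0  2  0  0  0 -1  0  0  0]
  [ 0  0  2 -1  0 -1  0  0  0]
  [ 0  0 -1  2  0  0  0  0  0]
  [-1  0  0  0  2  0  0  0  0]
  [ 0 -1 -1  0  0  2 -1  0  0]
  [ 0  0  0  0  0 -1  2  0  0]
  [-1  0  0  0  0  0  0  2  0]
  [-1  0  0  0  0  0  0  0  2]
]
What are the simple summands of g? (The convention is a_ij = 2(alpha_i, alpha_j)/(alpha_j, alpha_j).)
D_4 (so(8)) + D_5 (so(10))

The diagram associated to this matrix has two connected components: the simple roots {alpha_1, alpha_5, alpha_8, alpha_9} form a chain of 2 nodes with a fork of two nodes at one end (D_4), and {alpha_2, alpha_3, alpha_4, alpha_6, alpha_7} form a chain of 3 nodes with a fork of two nodes at one end (D_5). A semisimple Lie algebra decomposes uniquely as the direct sum of simple ideals, one per connected component of its Dynkin diagram, so g ≅ D_4 ⊕ D_5 (dimension 28 + 45 = 73).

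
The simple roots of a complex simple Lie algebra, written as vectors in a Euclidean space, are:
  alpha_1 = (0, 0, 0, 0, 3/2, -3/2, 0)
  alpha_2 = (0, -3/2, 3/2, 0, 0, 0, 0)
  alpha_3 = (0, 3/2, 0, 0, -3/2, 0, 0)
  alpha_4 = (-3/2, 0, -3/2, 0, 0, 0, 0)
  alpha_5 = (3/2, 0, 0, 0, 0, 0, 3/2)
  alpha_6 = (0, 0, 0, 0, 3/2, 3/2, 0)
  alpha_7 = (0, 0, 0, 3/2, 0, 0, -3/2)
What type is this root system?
D_7

Compute the Cartan integers a_ij = 2(alpha_i, alpha_j)/(alpha_j, alpha_j); the resulting 7x7 Cartan matrix is
[[2, 0, -1, 0, 0, 0, 0], [0, 2, -1, -1, 0, 0, 0], [-1, -1, 2, 0, 0, -1, 0], [0, -1, 0, 2, -1, 0, 0], [0, 0, 0, -1, 2, 0, -1], [0, 0, -1, 0, 0, 2, 0], [0, 0, 0, 0, -1, 0, 2]].
All simple roots have the same length, so the diagram is simply laced. The associated Dynkin diagram is a chain of 5 nodes with a fork of two nodes at one end (D_7), so the type is D_7 (the algebra so(14)).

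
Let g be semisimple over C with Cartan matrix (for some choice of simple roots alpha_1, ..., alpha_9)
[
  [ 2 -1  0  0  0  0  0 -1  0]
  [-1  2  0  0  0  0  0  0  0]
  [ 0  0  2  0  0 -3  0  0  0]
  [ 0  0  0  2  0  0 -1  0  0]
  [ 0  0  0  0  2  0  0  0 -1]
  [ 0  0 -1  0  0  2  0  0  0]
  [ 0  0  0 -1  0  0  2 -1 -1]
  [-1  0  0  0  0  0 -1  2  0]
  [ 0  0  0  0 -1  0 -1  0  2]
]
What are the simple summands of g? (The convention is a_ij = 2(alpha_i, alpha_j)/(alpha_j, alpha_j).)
The diagram associated to this matrix has two connected components: the simple roots {alpha_1, alpha_2, alpha_4, alpha_5, alpha_7, alpha_8, alpha_9} form a chain of 6 nodes with one extra node attached to the third node from one end (E_7), and {alpha_3, alpha_6} form two nodes joined by a triple edge (G_2). A semisimple Lie algebra decomposes uniquely as the direct sum of simple ideals, one per connected component of its Dynkin diagram, so g ≅ E_7 ⊕ G_2 (dimension 133 + 14 = 147).

E7 ⊕ G2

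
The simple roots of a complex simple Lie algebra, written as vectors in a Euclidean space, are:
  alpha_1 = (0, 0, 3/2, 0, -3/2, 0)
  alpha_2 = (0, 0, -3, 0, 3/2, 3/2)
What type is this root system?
G2

Compute the Cartan integers a_ij = 2(alpha_i, alpha_j)/(alpha_j, alpha_j); the resulting 2x2 Cartan matrix is
[[2, -1], [-3, 2]].
The roots have two lengths (squared-length ratio 3:1); the short ones are alpha_{1}. The associated Dynkin diagram is two nodes joined by a triple edge (G_2), so the type is G_2.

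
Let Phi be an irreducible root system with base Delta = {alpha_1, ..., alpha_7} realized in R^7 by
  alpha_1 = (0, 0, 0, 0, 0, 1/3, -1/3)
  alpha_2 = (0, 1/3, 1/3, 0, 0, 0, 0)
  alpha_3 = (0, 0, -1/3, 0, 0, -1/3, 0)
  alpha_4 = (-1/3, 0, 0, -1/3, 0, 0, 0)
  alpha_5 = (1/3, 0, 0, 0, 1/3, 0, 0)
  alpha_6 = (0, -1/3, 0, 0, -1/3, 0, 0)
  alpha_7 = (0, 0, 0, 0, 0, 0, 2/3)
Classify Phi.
Compute the Cartan integers a_ij = 2(alpha_i, alpha_j)/(alpha_j, alpha_j); the resulting 7x7 Cartan matrix is
[[2, 0, -1, 0, 0, 0, -1], [0, 2, -1, 0, 0, -1, 0], [-1, -1, 2, 0, 0, 0, 0], [0, 0, 0, 2, -1, 0, 0], [0, 0, 0, -1, 2, -1, 0], [0, -1, 0, 0, -1, 2, 0], [-2, 0, 0, 0, 0, 0, 2]].
The roots have two lengths (squared-length ratio 2:1); the short ones are alpha_{1,2,3,4,5,6}. The associated Dynkin diagram is a chain of 7 nodes with a double edge at one end; the terminal node there is the unique long simple root (C_7), so the type is C_7 (the algebra sp(14)).

type C_7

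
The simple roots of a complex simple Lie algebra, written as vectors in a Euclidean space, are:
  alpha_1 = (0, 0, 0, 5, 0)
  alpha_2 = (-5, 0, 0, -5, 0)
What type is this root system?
B_2

Compute the Cartan integers a_ij = 2(alpha_i, alpha_j)/(alpha_j, alpha_j); the resulting 2x2 Cartan matrix is
[[2, -1], [-2, 2]].
The roots have two lengths (squared-length ratio 2:1); the short ones are alpha_{1}. The associated Dynkin diagram is a chain of 2 nodes with a double edge at one end; the terminal node there is the unique short simple root (B_2), so the type is B_2 (the algebra so(5)).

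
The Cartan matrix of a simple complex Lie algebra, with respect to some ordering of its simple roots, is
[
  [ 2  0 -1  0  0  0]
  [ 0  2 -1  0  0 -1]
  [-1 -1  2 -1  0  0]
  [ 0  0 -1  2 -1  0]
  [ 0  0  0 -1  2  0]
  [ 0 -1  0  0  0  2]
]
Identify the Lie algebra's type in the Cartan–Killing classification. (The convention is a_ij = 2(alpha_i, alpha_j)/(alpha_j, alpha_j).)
type E_6

The matrix has rank 6 with 2's on the diagonal. Reading the off-diagonal entries as Dynkin edges (a single edge where a_ij = a_ji = -1; a double or triple edge where a_ij * a_ji = 2 or 3), the diagram is a chain of 5 nodes with one extra node attached to the third node from one end (E_6). One simple-root ordering that puts it in standard form is (alpha_5, alpha_1, alpha_4, alpha_3, alpha_2, alpha_6). So the algebra is type E_6.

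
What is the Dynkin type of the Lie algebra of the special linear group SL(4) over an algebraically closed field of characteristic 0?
This is sl(4), which has dimension 4^2 - 1 = 15 and rank 4 - 1 = 3 (a Cartan subalgebra is the diagonal traceless matrices). In the classification of classical Lie algebras, the special linear algebra sl(n+1) has type A_n; here n = 3, so the Dynkin diagram is a chain of 3 nodes with single edges (A_3). Hence the type is A_3.

A_3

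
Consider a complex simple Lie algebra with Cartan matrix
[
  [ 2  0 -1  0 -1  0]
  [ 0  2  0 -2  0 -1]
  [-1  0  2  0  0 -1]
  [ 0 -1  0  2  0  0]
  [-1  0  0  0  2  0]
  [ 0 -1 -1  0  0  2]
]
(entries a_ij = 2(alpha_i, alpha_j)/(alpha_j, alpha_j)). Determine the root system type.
B_6

The matrix has rank 6 with 2's on the diagonal. Reading the off-diagonal entries as Dynkin edges (a single edge where a_ij = a_ji = -1; a double or triple edge where a_ij * a_ji = 2 or 3), the diagram is a chain of 6 nodes with a double edge at one end; the terminal node there is the unique short simple root (B_6). One simple-root ordering that puts it in standard form is (alpha_5, alpha_1, alpha_3, alpha_6, alpha_2, alpha_4). So the algebra is type B_6, i.e. so(13).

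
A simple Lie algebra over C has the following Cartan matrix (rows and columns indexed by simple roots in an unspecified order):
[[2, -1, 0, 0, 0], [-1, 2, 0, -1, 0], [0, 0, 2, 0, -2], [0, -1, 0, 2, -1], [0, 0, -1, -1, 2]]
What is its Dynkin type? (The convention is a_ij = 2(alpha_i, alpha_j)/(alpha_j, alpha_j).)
The matrix has rank 5 with 2's on the diagonal. Reading the off-diagonal entries as Dynkin edges (a single edge where a_ij = a_ji = -1; a double or triple edge where a_ij * a_ji = 2 or 3), the diagram is a chain of 5 nodes with a double edge at one end; the terminal node there is the unique long simple root (C_5). One simple-root ordering that puts it in standard form is (alpha_1, alpha_2, alpha_4, alpha_5, alpha_3). So the algebra is type C_5, i.e. sp(10).

C5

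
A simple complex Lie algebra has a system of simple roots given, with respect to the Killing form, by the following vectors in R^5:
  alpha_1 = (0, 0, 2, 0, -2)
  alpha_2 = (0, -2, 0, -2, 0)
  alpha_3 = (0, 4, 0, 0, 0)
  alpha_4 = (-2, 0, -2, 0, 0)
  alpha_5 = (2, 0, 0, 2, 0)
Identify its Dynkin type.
type C_5

Compute the Cartan integers a_ij = 2(alpha_i, alpha_j)/(alpha_j, alpha_j); the resulting 5x5 Cartan matrix is
[[2, 0, 0, -1, 0], [0, 2, -1, 0, -1], [0, -2, 2, 0, 0], [-1, 0, 0, 2, -1], [0, -1, 0, -1, 2]].
The roots have two lengths (squared-length ratio 2:1); the short ones are alpha_{1,2,4,5}. The associated Dynkin diagram is a chain of 5 nodes with a double edge at one end; the terminal node there is the unique long simple root (C_5), so the type is C_5 (the algebra sp(10)).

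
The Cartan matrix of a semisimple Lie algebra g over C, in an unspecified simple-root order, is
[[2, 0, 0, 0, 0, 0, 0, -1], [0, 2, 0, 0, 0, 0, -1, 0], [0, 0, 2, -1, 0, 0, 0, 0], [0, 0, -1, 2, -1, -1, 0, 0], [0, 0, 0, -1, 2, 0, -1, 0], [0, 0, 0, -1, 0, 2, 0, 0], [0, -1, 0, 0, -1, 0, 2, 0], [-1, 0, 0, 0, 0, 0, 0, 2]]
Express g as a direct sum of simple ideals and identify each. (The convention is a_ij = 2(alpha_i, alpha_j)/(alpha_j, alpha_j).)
The diagram associated to this matrix has two connected components: the simple roots {alpha_1, alpha_8} form a chain of 2 nodes with single edges (A_2), and {alpha_2, alpha_3, alpha_4, alpha_5, alpha_6, alpha_7} form a chain of 4 nodes with a fork of two nodes at one end (D_6). A semisimple Lie algebra decomposes uniquely as the direct sum of simple ideals, one per connected component of its Dynkin diagram, so g ≅ A_2 ⊕ D_6 (dimension 8 + 66 = 74).

A2 + D6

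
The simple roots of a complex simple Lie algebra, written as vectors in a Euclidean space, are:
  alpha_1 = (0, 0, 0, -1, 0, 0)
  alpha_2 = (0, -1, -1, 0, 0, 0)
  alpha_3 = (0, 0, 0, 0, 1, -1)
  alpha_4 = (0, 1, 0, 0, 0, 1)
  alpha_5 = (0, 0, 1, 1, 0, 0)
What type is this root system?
B_5 (so(11))

Compute the Cartan integers a_ij = 2(alpha_i, alpha_j)/(alpha_j, alpha_j); the resulting 5x5 Cartan matrix is
[[2, 0, 0, 0, -1], [0, 2, 0, -1, -1], [0, 0, 2, -1, 0], [0, -1, -1, 2, 0], [-2, -1, 0, 0, 2]].
The roots have two lengths (squared-length ratio 2:1); the short ones are alpha_{1}. The associated Dynkin diagram is a chain of 5 nodes with a double edge at one end; the terminal node there is the unique short simple root (B_5), so the type is B_5 (the algebra so(11)).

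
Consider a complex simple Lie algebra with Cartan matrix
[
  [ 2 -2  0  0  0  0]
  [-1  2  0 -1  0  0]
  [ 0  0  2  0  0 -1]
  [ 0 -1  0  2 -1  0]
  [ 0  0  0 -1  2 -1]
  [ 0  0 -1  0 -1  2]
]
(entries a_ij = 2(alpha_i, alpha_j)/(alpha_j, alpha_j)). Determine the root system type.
type C_6

The matrix has rank 6 with 2's on the diagonal. Reading the off-diagonal entries as Dynkin edges (a single edge where a_ij = a_ji = -1; a double or triple edge where a_ij * a_ji = 2 or 3), the diagram is a chain of 6 nodes with a double edge at one end; the terminal node there is the unique long simple root (C_6). One simple-root ordering that puts it in standard form is (alpha_3, alpha_6, alpha_5, alpha_4, alpha_2, alpha_1). So the algebra is type C_6, i.e. sp(12).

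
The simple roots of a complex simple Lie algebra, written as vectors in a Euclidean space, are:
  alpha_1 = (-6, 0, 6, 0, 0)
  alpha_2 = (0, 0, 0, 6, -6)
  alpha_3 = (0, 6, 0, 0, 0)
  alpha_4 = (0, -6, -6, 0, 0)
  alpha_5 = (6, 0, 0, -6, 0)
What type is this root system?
Compute the Cartan integers a_ij = 2(alpha_i, alpha_j)/(alpha_j, alpha_j); the resulting 5x5 Cartan matrix is
[[2, 0, 0, -1, -1], [0, 2, 0, 0, -1], [0, 0, 2, -1, 0], [-1, 0, -2, 2, 0], [-1, -1, 0, 0, 2]].
The roots have two lengths (squared-length ratio 2:1); the short ones are alpha_{3}. The associated Dynkin diagram is a chain of 5 nodes with a double edge at one end; the terminal node there is the unique short simple root (B_5), so the type is B_5 (the algebra so(11)).

B5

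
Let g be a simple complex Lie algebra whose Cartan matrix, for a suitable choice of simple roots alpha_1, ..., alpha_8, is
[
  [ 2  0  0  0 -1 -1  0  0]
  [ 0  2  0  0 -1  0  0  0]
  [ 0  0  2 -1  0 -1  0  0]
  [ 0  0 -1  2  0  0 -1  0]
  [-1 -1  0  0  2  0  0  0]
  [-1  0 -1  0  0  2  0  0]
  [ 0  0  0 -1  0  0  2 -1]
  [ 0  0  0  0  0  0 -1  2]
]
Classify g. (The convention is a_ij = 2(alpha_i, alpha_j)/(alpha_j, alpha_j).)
A_8 (sl(9))

The matrix has rank 8 with 2's on the diagonal. Reading the off-diagonal entries as Dynkin edges (a single edge where a_ij = a_ji = -1; a double or triple edge where a_ij * a_ji = 2 or 3), the diagram is a chain of 8 nodes with single edges (A_8). One simple-root ordering that puts it in standard form is (alpha_2, alpha_5, alpha_1, alpha_6, alpha_3, alpha_4, alpha_7, alpha_8). So the algebra is type A_8, i.e. sl(9).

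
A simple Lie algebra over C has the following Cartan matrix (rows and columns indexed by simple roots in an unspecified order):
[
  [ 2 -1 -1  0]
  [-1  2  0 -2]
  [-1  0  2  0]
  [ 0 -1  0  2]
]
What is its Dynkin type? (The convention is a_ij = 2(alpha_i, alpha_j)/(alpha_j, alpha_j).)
The matrix has rank 4 with 2's on the diagonal. Reading the off-diagonal entries as Dynkin edges (a single edge where a_ij = a_ji = -1; a double or triple edge where a_ij * a_ji = 2 or 3), the diagram is a chain of 4 nodes with a double edge at one end; the terminal node there is the unique short simple root (B_4). One simple-root ordering that puts it in standard form is (alpha_3, alpha_1, alpha_2, alpha_4). So the algebra is type B_4, i.e. so(9).

type B_4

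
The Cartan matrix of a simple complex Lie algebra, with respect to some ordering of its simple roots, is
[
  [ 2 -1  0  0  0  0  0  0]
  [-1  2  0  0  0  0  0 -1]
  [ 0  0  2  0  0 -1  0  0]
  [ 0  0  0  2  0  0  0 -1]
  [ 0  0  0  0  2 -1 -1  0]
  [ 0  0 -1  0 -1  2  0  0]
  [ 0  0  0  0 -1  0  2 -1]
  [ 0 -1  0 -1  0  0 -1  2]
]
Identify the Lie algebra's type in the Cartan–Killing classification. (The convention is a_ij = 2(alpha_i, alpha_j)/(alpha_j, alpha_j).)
type E_8

The matrix has rank 8 with 2's on the diagonal. Reading the off-diagonal entries as Dynkin edges (a single edge where a_ij = a_ji = -1; a double or triple edge where a_ij * a_ji = 2 or 3), the diagram is a chain of 7 nodes with one extra node attached to the third node from one end (E_8). One simple-root ordering that puts it in standard form is (alpha_1, alpha_4, alpha_2, alpha_8, alpha_7, alpha_5, alpha_6, alpha_3). So the algebra is type E_8.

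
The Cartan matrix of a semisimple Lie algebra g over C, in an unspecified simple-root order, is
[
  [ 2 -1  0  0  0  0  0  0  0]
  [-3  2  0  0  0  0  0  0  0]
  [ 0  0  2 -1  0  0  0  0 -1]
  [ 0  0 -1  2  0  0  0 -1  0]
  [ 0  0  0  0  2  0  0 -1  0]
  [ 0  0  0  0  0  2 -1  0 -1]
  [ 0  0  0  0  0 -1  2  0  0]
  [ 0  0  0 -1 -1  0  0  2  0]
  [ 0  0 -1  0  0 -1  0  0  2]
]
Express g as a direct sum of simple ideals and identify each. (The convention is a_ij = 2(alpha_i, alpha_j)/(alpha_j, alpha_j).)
A7 ⊕ G2

The diagram associated to this matrix has two connected components: the simple roots {alpha_3, alpha_4, alpha_5, alpha_6, alpha_7, alpha_8, alpha_9} form a chain of 7 nodes with single edges (A_7), and {alpha_1, alpha_2} form two nodes joined by a triple edge (G_2). A semisimple Lie algebra decomposes uniquely as the direct sum of simple ideals, one per connected component of its Dynkin diagram, so g ≅ A_7 ⊕ G_2 (dimension 63 + 14 = 77).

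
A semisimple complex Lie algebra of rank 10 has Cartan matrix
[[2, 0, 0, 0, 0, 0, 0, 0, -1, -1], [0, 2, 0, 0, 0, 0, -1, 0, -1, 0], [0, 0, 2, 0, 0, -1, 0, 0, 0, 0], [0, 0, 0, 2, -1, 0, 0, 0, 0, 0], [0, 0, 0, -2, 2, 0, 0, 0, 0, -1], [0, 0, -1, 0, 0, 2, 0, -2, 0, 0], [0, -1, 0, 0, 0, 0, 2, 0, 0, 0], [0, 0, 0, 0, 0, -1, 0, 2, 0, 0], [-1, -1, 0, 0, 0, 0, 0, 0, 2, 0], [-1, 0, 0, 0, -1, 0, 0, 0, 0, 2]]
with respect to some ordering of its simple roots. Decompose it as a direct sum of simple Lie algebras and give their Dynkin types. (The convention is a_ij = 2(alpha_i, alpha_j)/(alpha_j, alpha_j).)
The diagram associated to this matrix has two connected components: the simple roots {alpha_3, alpha_6, alpha_8} form a chain of 3 nodes with a double edge at one end; the terminal node there is the unique short simple root (B_3), and {alpha_1, alpha_2, alpha_4, alpha_5, alpha_7, alpha_9, alpha_10} form a chain of 7 nodes with a double edge at one end; the terminal node there is the unique short simple root (B_7). A semisimple Lie algebra decomposes uniquely as the direct sum of simple ideals, one per connected component of its Dynkin diagram, so g ≅ B_3 ⊕ B_7 (dimension 21 + 105 = 126).

B_3 (so(7)) ⊕ B_7 (so(15))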